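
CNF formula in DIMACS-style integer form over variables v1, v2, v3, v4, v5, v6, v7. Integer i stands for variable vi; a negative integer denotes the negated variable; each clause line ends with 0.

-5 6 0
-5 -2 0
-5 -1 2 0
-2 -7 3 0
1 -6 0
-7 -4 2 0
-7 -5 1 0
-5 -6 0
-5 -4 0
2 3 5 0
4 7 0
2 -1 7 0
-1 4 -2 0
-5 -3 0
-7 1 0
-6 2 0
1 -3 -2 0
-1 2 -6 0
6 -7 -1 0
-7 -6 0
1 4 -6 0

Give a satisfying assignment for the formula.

Set v1 = False and propagate.
  then v6 is forced to False.
  then v5 is forced to False.
  then v7 is forced to False.
  then v4 is forced to True.
The remaining clauses are satisfied by v2 = False, v3 = True.
Every clause has at least one true literal under this assignment.

v1=False, v2=False, v3=True, v4=True, v5=False, v6=False, v7=False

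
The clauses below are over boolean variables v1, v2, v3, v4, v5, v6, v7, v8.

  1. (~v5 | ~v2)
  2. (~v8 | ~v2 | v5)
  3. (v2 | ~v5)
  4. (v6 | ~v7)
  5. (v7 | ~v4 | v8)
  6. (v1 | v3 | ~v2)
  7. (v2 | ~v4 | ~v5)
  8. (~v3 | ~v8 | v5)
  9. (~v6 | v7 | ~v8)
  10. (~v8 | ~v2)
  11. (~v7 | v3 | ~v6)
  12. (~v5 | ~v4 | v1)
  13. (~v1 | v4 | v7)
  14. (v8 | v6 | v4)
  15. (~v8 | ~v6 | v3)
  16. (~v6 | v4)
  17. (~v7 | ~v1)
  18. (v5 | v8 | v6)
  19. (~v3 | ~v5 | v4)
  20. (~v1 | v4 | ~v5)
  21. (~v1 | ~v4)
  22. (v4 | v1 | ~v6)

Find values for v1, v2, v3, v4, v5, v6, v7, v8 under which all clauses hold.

Branch on v1: take v1 = False.
The remaining clauses are satisfied by v2 = False, v3 = False, v4 = False, v5 = False, v6 = False, v7 = False, v8 = True.
Check each clause:
  1. (~v2 | ~v5) — ~v5 is true.
  2. (~v2 | ~v8 | v5) — ~v2 is true.
  3. (v2 | ~v5) — ~v5 is true.
  4. (~v7 | v6) — ~v7 is true.
  5. (~v4 | v7 | v8) — v8 is true.
  6. (v3 | ~v2 | v1) — ~v2 is true.
  7. (~v5 | v2 | ~v4) — ~v5 is true.
  8. (~v3 | ~v8 | v5) — ~v3 is true.
  9. (v7 | ~v6 | ~v8) — ~v6 is true.
  10. (~v8 | ~v2) — ~v2 is true.
  11. (~v6 | v3 | ~v7) — ~v7 is true.
  12. (~v5 | v1 | ~v4) — ~v5 is true.
  13. (v7 | v4 | ~v1) — ~v1 is true.
  14. (v8 | v4 | v6) — v8 is true.
  15. (v3 | ~v6 | ~v8) — ~v6 is true.
  16. (v4 | ~v6) — ~v6 is true.
  17. (~v7 | ~v1) — ~v7 is true.
  18. (v5 | v8 | v6) — v8 is true.
  19. (~v5 | v4 | ~v3) — ~v5 is true.
  20. (~v1 | v4 | ~v5) — ~v5 is true.
  21. (~v1 | ~v4) — ~v4 is true.
  22. (~v6 | v4 | v1) — ~v6 is true.

v1=0, v2=0, v3=0, v4=0, v5=0, v6=0, v7=0, v8=1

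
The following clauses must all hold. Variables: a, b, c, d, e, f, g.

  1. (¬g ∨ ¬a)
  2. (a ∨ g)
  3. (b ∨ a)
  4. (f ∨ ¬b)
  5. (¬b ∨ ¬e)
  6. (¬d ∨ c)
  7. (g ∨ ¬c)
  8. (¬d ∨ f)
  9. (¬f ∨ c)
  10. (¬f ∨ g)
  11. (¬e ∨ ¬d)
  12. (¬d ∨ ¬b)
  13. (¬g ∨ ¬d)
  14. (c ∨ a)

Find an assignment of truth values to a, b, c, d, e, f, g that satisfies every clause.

a=0, b=1, c=1, d=0, e=0, f=1, g=1

Pure literal: d appears only negated; assign d = False.
Pure literal: e appears only negated; assign e = False.
Branch on a: take a = False.
  then g is forced to True.
  then b is forced to True.
  then f is forced to True.
  then c is forced to True.
Check each clause:
  1. (¬g ∨ ¬a) — ¬a is true.
  2. (g ∨ a) — g is true.
  3. (a ∨ b) — b is true.
  4. (f ∨ ¬b) — f is true.
  5. (¬b ∨ ¬e) — ¬e is true.
  6. (¬d ∨ c) — c is true.
  7. (g ∨ ¬c) — g is true.
  8. (¬d ∨ f) — ¬d is true.
  9. (c ∨ ¬f) — c is true.
  10. (¬f ∨ g) — g is true.
  11. (¬d ∨ ¬e) — ¬e is true.
  12. (¬d ∨ ¬b) — ¬d is true.
  13. (¬g ∨ ¬d) — ¬d is true.
  14. (a ∨ c) — c is true.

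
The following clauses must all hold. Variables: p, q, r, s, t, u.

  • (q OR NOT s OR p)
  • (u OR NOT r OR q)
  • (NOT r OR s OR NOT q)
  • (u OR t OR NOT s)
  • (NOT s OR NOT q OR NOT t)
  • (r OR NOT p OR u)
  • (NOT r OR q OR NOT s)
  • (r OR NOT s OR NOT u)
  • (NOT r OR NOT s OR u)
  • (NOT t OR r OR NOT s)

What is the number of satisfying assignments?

18

Case analysis on s and r:
  s=1, r=1: remaining (p,q,t,u) ∈ {(0,1,0,1); (1,1,0,1)} — 2.
  s=1, r=0: a clause becomes empty — 0.
  s=0, r=1: remaining (p,q,t,u) ∈ {(0,0,0,1); (0,0,1,1); (1,0,0,1); (1,0,1,1)} — 4.
  s=0, r=0: q, t free; 3 ways for (p,u) × 2^2 = 12.
Total: 2 + 0 + 4 + 12 = 18.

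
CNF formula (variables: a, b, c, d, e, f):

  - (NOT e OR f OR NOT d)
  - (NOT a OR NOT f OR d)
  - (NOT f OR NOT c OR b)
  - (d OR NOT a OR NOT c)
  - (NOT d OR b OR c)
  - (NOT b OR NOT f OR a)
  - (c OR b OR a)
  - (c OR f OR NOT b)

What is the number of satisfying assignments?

14

Split on b, then c.
  b=T, c=T: 6 of the 16 assignments to (a,d,e,f) work.
  b=T, c=F: remaining (a,d,e,f) ∈ {(T,T,F,T); (T,T,T,T)} — 2.
  b=F, c=T: remaining (a,d,e,f) ∈ {(F,F,F,F); (F,F,T,F); (F,T,F,F); (T,T,F,F)} — 4.
  b=F, c=F: remaining (a,d,e,f) ∈ {(T,F,F,F); (T,F,T,F)} — 2.
Total: 6 + 2 + 4 + 2 = 14.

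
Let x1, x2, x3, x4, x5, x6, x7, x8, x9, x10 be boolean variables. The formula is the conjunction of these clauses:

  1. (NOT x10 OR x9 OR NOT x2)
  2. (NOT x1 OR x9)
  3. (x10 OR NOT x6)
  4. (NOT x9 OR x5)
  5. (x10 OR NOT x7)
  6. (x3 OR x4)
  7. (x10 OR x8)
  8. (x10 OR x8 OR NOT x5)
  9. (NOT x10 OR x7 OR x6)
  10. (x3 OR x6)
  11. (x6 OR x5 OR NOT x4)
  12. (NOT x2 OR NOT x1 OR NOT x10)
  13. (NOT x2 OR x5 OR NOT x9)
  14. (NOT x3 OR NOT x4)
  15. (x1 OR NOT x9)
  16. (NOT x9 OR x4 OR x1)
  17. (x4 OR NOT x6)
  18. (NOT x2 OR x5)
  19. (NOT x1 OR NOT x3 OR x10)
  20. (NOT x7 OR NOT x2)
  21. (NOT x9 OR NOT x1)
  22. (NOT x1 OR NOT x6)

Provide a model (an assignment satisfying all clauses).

x1=False, x2=False, x3=True, x4=False, x5=True, x6=False, x7=True, x8=True, x9=False, x10=True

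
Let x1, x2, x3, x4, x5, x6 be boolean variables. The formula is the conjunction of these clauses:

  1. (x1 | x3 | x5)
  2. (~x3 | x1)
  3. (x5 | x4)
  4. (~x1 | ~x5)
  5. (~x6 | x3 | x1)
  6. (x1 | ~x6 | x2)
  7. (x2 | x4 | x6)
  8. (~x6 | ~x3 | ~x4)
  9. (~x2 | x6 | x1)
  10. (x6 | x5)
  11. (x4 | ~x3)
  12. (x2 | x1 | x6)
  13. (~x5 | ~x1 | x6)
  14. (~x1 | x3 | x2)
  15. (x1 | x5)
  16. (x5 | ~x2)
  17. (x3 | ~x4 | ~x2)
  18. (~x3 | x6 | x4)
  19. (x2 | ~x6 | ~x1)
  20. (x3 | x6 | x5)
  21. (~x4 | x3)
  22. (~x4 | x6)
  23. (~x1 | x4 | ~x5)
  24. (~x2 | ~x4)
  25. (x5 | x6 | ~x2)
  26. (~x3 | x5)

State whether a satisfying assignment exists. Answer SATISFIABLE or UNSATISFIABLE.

UNSATISFIABLE

x6 = True:
  x1 = True:
    propagation gives x5=False, x4=True, x3=False; an empty clause results — contradiction.
  x1 = False:
    propagation gives x3=False; an empty clause results — contradiction.
x6 = False:
  propagation gives x5=True, x1=False, x3=False, x2=False; an empty clause results — contradiction.
Every branch closes, so no satisfying assignment exists.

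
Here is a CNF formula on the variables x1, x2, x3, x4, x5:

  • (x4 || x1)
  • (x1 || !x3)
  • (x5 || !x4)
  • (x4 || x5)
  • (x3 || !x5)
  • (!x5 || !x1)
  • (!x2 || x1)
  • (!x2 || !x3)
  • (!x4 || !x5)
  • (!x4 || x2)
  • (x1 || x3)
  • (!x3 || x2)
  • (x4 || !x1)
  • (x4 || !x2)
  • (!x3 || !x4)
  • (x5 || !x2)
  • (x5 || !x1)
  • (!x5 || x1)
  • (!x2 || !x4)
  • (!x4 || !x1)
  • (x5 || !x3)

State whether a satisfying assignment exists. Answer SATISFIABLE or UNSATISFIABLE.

x4 = True:
  propagation gives x5=True; an empty clause results — contradiction.
x4 = False:
  propagation gives x1=True; an empty clause results — contradiction.
Every branch closes, so no satisfying assignment exists.

UNSATISFIABLE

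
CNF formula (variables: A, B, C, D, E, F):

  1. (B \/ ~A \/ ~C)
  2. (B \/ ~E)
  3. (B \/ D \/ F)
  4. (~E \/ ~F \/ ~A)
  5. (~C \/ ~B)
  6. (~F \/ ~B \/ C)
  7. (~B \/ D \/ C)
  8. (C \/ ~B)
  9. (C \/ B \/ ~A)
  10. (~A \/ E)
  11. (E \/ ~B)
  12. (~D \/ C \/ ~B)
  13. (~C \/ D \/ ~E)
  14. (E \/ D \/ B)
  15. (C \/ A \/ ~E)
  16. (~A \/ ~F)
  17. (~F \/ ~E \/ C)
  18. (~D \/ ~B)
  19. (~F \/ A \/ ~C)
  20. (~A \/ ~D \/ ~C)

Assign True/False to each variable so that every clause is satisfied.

A = F, B = F, C = F, D = T, E = F, F = F

Branch on A: take A = False.
Branch on B: take B = False.
  then E is forced to False.
  then D is forced to True.
The remaining clauses are satisfied by C = False, F = False.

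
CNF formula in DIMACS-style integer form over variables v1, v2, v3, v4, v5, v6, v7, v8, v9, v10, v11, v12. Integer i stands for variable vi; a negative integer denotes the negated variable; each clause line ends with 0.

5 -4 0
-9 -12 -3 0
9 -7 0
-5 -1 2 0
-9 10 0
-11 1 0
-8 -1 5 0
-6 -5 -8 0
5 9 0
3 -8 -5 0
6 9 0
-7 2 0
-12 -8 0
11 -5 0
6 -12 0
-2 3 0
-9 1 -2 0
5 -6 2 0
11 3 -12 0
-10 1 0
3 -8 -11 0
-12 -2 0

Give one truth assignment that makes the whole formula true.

v1=T, v2=T, v3=T, v4=T, v5=T, v6=T, v7=T, v8=F, v9=T, v10=T, v11=T, v12=F

Check each clause:
  1. (v5 \/ ~v4) — v5 is true.
  2. (~v9 \/ ~v12 \/ ~v3) — ~v12 is true.
  3. (~v7 \/ v9) — v9 is true.
  4. (v2 \/ ~v5 \/ ~v1) — v2 is true.
  5. (~v9 \/ v10) — v10 is true.
  6. (~v11 \/ v1) — v1 is true.
  7. (~v8 \/ ~v1 \/ v5) — ~v8 is true.
  8. (~v6 \/ ~v5 \/ ~v8) — ~v8 is true.
  9. (v9 \/ v5) — v9 is true.
  10. (~v5 \/ v3 \/ ~v8) — ~v8 is true.
  11. (v9 \/ v6) — v9 is true.
  12. (v2 \/ ~v7) — v2 is true.
  13. (~v8 \/ ~v12) — ~v8 is true.
  14. (~v5 \/ v11) — v11 is true.
  15. (v6 \/ ~v12) — ~v12 is true.
  16. (v3 \/ ~v2) — v3 is true.
  17. (~v2 \/ v1 \/ ~v9) — v1 is true.
  18. (v5 \/ v2 \/ ~v6) — v2 is true.
  19. (v11 \/ ~v12 \/ v3) — v3 is true.
  20. (v1 \/ ~v10) — v1 is true.
  21. (~v11 \/ v3 \/ ~v8) — ~v8 is true.
  22. (~v2 \/ ~v12) — ~v12 is true.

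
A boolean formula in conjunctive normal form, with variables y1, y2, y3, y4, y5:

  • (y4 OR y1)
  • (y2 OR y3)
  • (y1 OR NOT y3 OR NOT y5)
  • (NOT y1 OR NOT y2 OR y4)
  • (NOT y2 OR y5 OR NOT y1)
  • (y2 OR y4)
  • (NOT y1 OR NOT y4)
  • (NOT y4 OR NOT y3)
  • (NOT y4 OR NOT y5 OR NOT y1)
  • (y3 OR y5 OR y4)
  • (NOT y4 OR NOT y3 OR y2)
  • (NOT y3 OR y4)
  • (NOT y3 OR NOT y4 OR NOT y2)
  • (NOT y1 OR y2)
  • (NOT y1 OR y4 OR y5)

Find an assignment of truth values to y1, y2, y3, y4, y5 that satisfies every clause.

y1 = F, y2 = T, y3 = F, y4 = T, y5 = T

Branch on y1: take y1 = False.
  then y4 is forced to True.
  then y3 is forced to False.
  then y2 is forced to True.
y5 is now unconstrained; take y5 = True.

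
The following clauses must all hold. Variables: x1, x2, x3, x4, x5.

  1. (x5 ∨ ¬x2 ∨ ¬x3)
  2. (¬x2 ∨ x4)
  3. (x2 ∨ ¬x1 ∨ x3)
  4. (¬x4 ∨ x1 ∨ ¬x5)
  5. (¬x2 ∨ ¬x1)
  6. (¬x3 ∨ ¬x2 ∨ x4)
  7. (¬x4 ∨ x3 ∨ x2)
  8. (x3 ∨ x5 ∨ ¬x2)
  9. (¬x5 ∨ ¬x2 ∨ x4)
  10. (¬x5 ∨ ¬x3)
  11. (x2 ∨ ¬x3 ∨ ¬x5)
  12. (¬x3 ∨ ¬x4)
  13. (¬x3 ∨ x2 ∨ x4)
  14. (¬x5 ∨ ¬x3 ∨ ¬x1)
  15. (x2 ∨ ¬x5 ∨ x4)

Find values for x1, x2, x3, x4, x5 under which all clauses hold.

Set x1 = False and propagate.
Branch on x2: take x2 = False.
Try x3 = False.
  then x4 is forced to False.
  then x5 is forced to False.

x1=0, x2=0, x3=0, x4=0, x5=0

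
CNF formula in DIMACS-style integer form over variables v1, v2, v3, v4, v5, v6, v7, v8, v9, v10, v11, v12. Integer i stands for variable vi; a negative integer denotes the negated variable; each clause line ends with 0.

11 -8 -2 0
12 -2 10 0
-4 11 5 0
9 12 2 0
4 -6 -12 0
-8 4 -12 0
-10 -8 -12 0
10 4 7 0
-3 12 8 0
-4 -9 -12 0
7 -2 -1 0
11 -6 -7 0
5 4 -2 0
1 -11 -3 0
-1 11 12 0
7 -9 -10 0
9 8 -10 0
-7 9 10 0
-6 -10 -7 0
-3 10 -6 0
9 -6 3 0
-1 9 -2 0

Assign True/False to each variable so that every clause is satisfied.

v1=False, v2=True, v3=False, v4=True, v5=True, v6=False, v7=True, v8=False, v9=True, v10=True, v11=True, v12=False

Check each clause:
  1. (!v8 || v11 || !v2) — !v8 is true.
  2. (!v2 || v10 || v12) — v10 is true.
  3. (!v4 || v11 || v5) — v11 is true.
  4. (v2 || v9 || v12) — v9 is true.
  5. (v4 || !v6 || !v12) — !v6 is true.
  6. (v4 || !v12 || !v8) — !v8 is true.
  7. (!v10 || !v12 || !v8) — !v8 is true.
  8. (v10 || v4 || v7) — v10 is true.
  9. (v12 || v8 || !v3) — !v3 is true.
  10. (!v9 || !v12 || !v4) — !v12 is true.
  11. (!v2 || v7 || !v1) — !v1 is true.
  12. (!v6 || !v7 || v11) — !v6 is true.
  13. (v5 || v4 || !v2) — v4 is true.
  14. (!v3 || !v11 || v1) — !v3 is true.
  15. (v12 || !v1 || v11) — v11 is true.
  16. (!v9 || !v10 || v7) — v7 is true.
  17. (v9 || v8 || !v10) — v9 is true.
  18. (!v7 || v9 || v10) — v10 is true.
  19. (!v10 || !v6 || !v7) — !v6 is true.
  20. (!v3 || !v6 || v10) — v10 is true.
  21. (v9 || !v6 || v3) — v9 is true.
  22. (!v1 || !v2 || v9) — v9 is true.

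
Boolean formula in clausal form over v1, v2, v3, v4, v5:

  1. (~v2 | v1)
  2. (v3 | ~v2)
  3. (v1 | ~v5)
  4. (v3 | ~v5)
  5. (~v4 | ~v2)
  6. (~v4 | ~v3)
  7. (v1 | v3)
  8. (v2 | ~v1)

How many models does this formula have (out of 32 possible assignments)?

Satisfying assignments:
  v1=0 v2=0 v3=1 v4=0 v5=0
  v1=1 v2=1 v3=1 v4=0 v5=0
  v1=1 v2=1 v3=1 v4=0 v5=1
That's 3 in total.

3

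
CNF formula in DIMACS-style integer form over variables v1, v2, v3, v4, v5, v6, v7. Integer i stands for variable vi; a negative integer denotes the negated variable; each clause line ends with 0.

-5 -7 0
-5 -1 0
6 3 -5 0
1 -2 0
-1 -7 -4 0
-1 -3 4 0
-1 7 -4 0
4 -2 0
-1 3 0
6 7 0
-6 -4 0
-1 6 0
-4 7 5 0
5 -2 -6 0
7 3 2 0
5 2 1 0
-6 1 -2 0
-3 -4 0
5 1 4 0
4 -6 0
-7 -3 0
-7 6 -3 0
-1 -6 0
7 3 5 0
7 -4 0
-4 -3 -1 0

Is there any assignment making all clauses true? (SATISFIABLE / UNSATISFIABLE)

v1 = True:
  propagation gives v5=False, v3=True, v4=True; an empty clause results — contradiction.
v1 = False:
  propagation gives v2=False, v5=True, v7=False, v6=True; an empty clause results — contradiction.
Every branch closes, so no satisfying assignment exists.

UNSATISFIABLE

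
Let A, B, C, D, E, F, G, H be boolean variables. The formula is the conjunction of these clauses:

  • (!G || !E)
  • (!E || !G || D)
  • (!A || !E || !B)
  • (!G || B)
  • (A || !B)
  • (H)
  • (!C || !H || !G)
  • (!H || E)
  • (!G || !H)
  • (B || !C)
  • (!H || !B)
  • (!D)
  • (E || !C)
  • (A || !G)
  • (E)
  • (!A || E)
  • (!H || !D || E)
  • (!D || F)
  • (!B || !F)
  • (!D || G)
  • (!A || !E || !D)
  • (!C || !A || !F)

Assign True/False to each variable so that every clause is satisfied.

A=False  B=False  C=False  D=False  E=True  F=True  G=False  H=True

The clause (H) is unit: H must be True.
(E) is a unit clause, so E = True.
The clause (!G) is unit: G must be False.
(!B) is a unit clause, so B = False.
Unit propagation: (!C) forces C = False.
(!D) is a unit clause, so D = False.
A, F are now unconstrained; take A = False, F = True.
Every clause has at least one true literal under this assignment.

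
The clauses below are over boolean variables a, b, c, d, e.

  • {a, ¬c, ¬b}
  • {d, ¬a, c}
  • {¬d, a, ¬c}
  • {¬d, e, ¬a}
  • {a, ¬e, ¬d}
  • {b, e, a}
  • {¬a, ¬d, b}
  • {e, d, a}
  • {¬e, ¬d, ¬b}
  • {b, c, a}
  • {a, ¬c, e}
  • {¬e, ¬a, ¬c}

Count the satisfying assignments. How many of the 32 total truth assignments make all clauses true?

5

The models are:
  a=F b=F c=T d=F e=T
  a=F b=T c=F d=F e=T
  a=F b=T c=F d=T e=F
  a=T b=F c=T d=F e=F
  a=T b=T c=T d=F e=F
That's 5 in total.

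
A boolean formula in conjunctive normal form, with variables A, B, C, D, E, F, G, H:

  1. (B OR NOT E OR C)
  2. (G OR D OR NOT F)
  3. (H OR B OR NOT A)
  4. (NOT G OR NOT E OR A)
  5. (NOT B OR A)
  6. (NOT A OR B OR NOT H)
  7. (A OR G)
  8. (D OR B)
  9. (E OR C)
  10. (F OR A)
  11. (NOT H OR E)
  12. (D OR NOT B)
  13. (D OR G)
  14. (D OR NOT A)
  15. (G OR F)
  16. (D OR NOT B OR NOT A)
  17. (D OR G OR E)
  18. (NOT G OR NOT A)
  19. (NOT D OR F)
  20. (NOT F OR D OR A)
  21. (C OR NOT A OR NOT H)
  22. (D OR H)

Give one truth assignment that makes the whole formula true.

A = T  B = T  C = T  D = T  E = F  F = T  G = F  H = F

C occurs only positively in the remaining clauses — set C = True.
Try A = True.
  then D is forced to True.
  then G is forced to False.
  then F is forced to True.
Set B = True and propagate.
Branch on E: take E = False.
  then H is forced to False.
Every clause has at least one true literal under this assignment.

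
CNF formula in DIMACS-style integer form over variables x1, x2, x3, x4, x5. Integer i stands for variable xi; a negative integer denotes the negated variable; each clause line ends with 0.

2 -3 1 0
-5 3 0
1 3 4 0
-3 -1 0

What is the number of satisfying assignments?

Case analysis on x3 and x1:
  x3=1, x1=1: a clause becomes empty — 0.
  x3=1, x1=0: remaining (x2,x4,x5) ∈ {(1,0,0); (1,0,1); (1,1,0); (1,1,1)} — 4.
  x3=0, x1=1: remaining (x2,x4,x5) ∈ {(0,0,0); (0,1,0); (1,0,0); (1,1,0)} — 4.
  x3=0, x1=0: remaining (x2,x4,x5) ∈ {(0,1,0); (1,1,0)} — 2.
Total: 0 + 4 + 4 + 2 = 10.

10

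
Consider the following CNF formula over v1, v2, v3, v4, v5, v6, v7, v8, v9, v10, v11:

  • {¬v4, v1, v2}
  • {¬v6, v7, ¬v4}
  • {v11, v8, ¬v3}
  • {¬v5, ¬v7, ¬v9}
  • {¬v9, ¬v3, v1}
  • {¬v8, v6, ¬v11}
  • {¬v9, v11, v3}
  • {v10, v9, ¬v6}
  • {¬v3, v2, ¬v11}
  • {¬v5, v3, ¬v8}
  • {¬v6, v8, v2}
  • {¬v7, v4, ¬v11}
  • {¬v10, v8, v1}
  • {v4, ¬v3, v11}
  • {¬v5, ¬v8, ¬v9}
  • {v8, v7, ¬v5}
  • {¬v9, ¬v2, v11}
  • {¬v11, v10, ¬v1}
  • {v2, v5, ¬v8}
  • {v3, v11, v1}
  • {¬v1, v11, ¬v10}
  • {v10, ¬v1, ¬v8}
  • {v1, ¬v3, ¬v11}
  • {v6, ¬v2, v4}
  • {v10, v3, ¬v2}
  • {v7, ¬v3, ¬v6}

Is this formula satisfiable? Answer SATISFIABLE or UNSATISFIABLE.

Try v1 = True.
Set v2 = True and propagate.
The remaining clauses are satisfied by v3 = True, v4 = True, v5 = False, v6 = True, v7 = True, v8 = False, v9 = False, v10 = True, v11 = True.
So v1=True, v2=True, v3=True, v4=True, v5=False, v6=True, v7=True, v8=False, v9=False, v10=True, v11=True is a satisfying assignment.

SATISFIABLE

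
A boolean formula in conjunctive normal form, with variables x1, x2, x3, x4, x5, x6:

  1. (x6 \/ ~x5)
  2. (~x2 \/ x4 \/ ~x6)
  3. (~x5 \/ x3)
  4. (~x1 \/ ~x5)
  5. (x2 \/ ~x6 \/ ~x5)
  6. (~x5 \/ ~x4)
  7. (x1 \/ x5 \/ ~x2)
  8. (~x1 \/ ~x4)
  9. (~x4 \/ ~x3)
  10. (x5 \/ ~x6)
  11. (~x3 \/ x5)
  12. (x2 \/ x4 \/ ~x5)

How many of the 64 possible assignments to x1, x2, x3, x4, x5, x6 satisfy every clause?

4

Satisfying assignments:
  x1=F x2=F x3=F x4=F x5=F x6=F
  x1=F x2=F x3=F x4=T x5=F x6=F
  x1=T x2=F x3=F x4=F x5=F x6=F
  x1=T x2=T x3=F x4=F x5=F x6=F
Count: 4.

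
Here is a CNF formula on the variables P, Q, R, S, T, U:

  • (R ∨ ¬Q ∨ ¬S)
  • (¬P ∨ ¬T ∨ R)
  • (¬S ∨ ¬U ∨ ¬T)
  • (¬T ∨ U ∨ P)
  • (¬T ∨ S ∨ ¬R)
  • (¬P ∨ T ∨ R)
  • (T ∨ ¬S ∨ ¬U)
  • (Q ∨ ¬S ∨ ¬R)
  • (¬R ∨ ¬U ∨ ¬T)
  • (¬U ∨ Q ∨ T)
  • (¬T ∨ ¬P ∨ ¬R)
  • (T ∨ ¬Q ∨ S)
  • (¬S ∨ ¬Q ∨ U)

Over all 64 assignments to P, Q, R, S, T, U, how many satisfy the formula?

The models are:
  P=F Q=F R=F S=F T=F U=F
  P=F Q=F R=F S=F T=T U=T
  P=F Q=F R=F S=T T=F U=F
  P=F Q=F R=T S=F T=F U=F
  P=F Q=T R=F S=F T=T U=T
  P=T Q=F R=T S=F T=F U=F
Count: 6.

6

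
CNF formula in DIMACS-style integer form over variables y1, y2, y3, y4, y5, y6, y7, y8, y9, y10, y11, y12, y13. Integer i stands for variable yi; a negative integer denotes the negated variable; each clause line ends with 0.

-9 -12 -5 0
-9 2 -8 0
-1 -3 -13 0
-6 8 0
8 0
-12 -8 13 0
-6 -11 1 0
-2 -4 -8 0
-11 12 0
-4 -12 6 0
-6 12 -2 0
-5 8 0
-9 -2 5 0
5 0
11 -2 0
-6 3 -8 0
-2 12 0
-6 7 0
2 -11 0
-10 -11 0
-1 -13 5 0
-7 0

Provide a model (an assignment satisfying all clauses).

y1 = False  y2 = True  y3 = True  y4 = False  y5 = True  y6 = False  y7 = False  y8 = True  y9 = False  y10 = False  y11 = True  y12 = True  y13 = True

Check each clause:
  1. (NOT y12 OR NOT y9 OR NOT y5) — NOT y9 is true.
  2. (NOT y9 OR NOT y8 OR y2) — y2 is true.
  3. (NOT y1 OR NOT y3 OR NOT y13) — NOT y1 is true.
  4. (y8 OR NOT y6) — y8 is true.
  5. (y8) — y8 is true.
  6. (NOT y8 OR NOT y12 OR y13) — y13 is true.
  7. (y1 OR NOT y6 OR NOT y11) — NOT y6 is true.
  8. (NOT y8 OR NOT y2 OR NOT y4) — NOT y4 is true.
  9. (NOT y11 OR y12) — y12 is true.
  10. (y6 OR NOT y12 OR NOT y4) — NOT y4 is true.
  11. (y12 OR NOT y2 OR NOT y6) — NOT y6 is true.
  12. (y8 OR NOT y5) — y8 is true.
  13. (NOT y2 OR NOT y9 OR y5) — y5 is true.
  14. (y5) — y5 is true.
  15. (NOT y2 OR y11) — y11 is true.
  16. (y3 OR NOT y6 OR NOT y8) — NOT y6 is true.
  17. (y12 OR NOT y2) — y12 is true.
  18. (NOT y6 OR y7) — NOT y6 is true.
  19. (NOT y11 OR y2) — y2 is true.
  20. (NOT y10 OR NOT y11) — NOT y10 is true.
  21. (NOT y13 OR y5 OR NOT y1) — y5 is true.
  22. (NOT y7) — NOT y7 is true.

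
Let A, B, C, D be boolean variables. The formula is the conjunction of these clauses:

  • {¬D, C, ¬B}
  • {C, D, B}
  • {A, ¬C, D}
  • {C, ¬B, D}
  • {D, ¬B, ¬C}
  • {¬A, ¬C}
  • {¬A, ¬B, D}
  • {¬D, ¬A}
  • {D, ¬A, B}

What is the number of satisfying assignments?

3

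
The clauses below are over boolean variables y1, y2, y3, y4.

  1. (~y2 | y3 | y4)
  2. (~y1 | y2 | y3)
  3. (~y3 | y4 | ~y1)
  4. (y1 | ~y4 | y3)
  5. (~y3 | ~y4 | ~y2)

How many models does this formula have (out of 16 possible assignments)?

6

The models are:
  y1=0 y2=0 y3=0 y4=0
  y1=0 y2=0 y3=1 y4=0
  y1=0 y2=0 y3=1 y4=1
  y1=0 y2=1 y3=1 y4=0
  y1=1 y2=0 y3=1 y4=1
  y1=1 y2=1 y3=0 y4=1
Count: 6.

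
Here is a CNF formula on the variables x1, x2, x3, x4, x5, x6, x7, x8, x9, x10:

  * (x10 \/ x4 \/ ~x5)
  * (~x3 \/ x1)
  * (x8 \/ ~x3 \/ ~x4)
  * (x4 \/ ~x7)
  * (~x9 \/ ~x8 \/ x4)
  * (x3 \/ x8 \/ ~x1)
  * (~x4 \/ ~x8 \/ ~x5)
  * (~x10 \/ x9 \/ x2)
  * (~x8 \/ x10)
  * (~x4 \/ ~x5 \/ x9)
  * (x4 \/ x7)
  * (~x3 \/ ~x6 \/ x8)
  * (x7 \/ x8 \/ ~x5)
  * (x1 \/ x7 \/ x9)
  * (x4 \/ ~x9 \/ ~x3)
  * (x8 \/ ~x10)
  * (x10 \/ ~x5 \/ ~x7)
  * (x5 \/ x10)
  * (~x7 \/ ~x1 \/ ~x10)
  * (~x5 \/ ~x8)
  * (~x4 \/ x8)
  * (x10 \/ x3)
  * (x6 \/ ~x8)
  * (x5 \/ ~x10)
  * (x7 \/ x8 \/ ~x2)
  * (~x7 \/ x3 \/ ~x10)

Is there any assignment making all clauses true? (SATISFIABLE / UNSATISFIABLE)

x8 = True:
  propagation gives x10=True, x5=False; an empty clause results — contradiction.
x8 = False:
  propagation gives x10=False, x5=True, x4=True; an empty clause results — contradiction.
Every branch closes, so no satisfying assignment exists.

UNSATISFIABLE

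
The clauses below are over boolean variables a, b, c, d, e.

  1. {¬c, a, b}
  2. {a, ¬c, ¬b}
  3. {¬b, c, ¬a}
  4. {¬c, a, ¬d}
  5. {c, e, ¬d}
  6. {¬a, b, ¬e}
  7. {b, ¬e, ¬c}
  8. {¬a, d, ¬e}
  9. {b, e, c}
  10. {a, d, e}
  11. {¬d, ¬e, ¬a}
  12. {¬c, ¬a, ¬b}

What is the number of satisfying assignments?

6

Satisfying assignments:
  a=0 b=0 c=0 d=0 e=1
  a=0 b=0 c=0 d=1 e=1
  a=0 b=1 c=0 d=0 e=1
  a=0 b=1 c=0 d=1 e=1
  a=1 b=0 c=1 d=0 e=0
  a=1 b=0 c=1 d=1 e=0
Count: 6.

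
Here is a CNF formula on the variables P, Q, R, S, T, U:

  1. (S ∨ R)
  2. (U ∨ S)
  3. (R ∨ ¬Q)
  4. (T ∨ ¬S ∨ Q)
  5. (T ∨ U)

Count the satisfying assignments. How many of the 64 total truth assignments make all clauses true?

22

Split on S, then Q.
  S=T, Q=T: P free; 3 ways for (R,T,U) × 2^1 = 6.
  S=T, Q=F: forces T=T; P, R, U free → 2^3 = 8.
  S=F, Q=T: remaining (P,R,T,U) ∈ {(F,T,F,T); (F,T,T,T); (T,T,F,T); (T,T,T,T)} — 4.
  S=F, Q=F: remaining (P,R,T,U) ∈ {(F,T,F,T); (F,T,T,T); (T,T,F,T); (T,T,T,T)} — 4.
Total: 6 + 8 + 4 + 4 = 22.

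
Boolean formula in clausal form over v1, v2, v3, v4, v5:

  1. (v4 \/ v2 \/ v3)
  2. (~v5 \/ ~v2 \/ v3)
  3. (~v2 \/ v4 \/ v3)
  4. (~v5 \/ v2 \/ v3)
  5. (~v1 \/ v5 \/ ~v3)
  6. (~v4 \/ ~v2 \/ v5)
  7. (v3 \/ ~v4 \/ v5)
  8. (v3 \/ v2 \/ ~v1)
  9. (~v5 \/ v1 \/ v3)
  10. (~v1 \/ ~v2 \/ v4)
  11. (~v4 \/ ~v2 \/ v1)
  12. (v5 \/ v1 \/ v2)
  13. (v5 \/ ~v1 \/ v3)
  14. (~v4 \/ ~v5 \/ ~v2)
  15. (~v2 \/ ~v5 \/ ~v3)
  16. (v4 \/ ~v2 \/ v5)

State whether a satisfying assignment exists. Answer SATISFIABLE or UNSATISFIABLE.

Set v1 = False and propagate.
Set v2 = False and propagate.
  then v5 is forced to True.
  then v3 is forced to True.
v4 is now unconstrained; take v4 = False.
So v1 = False, v2 = False, v3 = True, v4 = False, v5 = True is a satisfying assignment.

SATISFIABLE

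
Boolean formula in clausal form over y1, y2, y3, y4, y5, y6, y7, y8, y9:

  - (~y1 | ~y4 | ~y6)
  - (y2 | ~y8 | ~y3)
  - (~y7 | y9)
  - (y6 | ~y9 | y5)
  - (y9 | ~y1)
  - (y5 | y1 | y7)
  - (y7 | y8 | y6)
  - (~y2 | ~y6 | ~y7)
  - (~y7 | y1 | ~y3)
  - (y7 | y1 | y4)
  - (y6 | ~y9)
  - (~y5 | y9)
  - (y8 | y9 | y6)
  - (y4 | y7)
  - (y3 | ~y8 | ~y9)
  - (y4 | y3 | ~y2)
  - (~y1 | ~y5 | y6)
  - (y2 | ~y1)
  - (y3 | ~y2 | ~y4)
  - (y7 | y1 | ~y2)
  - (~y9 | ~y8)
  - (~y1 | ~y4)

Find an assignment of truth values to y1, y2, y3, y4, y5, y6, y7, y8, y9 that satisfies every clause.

Try y1 = False.
For the remaining variables, y2 = False, y3 = False, y4 = False, y5 = False, y6 = True, y7 = True, y8 = False, y9 = True works.

y1=False, y2=False, y3=False, y4=False, y5=False, y6=True, y7=True, y8=False, y9=True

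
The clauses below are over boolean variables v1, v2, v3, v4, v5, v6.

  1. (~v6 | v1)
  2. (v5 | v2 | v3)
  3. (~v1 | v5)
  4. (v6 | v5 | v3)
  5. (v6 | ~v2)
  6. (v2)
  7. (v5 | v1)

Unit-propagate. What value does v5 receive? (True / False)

(v2) is a unit clause: v2 = True.
From (v6 | ~v2) and v2 = True: v6 = True.
From (v1 | ~v6) and v6 = True: v1 = True.
(~v1 | v5) with v1 = True leaves only v5, so v5 = True.

True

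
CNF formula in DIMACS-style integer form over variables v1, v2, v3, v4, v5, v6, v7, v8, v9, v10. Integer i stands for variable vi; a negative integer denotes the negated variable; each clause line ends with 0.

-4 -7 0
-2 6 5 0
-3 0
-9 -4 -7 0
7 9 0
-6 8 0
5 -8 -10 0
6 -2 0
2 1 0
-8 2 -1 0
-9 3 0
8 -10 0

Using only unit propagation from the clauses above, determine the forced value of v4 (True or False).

(NOT v3) stands alone — v3 = False.
(NOT v9 OR v3) with v3 = False leaves only NOT v9, so v9 = False.
From (v7 OR v9) and v9 = False: v7 = True.
(NOT v4 OR NOT v7): since v7 = True, the clause reduces to (NOT v4). v4 = False.

False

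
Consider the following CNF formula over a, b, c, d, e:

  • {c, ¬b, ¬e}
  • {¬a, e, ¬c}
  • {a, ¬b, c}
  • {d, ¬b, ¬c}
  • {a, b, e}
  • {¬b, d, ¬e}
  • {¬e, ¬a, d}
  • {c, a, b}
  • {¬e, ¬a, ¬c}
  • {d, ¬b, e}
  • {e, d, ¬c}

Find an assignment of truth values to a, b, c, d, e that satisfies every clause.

a = T, b = T, c = F, d = T, e = F

d occurs only positively in the remaining clauses — set d = True.
Set a = True and propagate.
Branch on b: take b = True.
The remaining clauses are satisfied by c = False, e = False.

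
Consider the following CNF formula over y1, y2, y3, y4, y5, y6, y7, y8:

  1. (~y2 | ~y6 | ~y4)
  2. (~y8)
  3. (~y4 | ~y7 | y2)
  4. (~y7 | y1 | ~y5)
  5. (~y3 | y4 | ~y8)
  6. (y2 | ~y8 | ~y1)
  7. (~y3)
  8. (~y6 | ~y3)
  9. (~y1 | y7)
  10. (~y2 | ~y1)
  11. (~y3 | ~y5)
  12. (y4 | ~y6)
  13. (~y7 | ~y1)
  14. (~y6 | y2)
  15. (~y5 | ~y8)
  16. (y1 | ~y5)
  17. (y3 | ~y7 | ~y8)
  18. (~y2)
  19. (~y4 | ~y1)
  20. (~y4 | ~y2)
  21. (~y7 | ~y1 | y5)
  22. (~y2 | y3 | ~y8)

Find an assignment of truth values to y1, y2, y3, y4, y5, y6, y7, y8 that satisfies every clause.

y1=0, y2=0, y3=0, y4=1, y5=0, y6=0, y7=0, y8=0

(~y8) is a unit clause, so y8 = False.
Unit propagation: (~y3) forces y3 = False.
Unit propagation: (~y2) forces y2 = False.
The clause (~y6) is unit: y6 must be False.
Set y1 = False and propagate.
  then y5 is forced to False.
Try y4 = True.
  then y7 is forced to False.
Check each clause:
  1. (~y6 | ~y2 | ~y4) — ~y6 is true.
  2. (~y8) — ~y8 is true.
  3. (~y7 | ~y4 | y2) — ~y7 is true.
  4. (~y5 | y1 | ~y7) — ~y5 is true.
  5. (~y8 | ~y3 | y4) — ~y8 is true.
  6. (y2 | ~y1 | ~y8) — ~y8 is true.
  7. (~y3) — ~y3 is true.
  8. (~y3 | ~y6) — ~y6 is true.
  9. (~y1 | y7) — ~y1 is true.
  10. (~y2 | ~y1) — ~y1 is true.
  11. (~y5 | ~y3) — ~y5 is true.
  12. (y4 | ~y6) — ~y6 is true.
  13. (~y1 | ~y7) — ~y7 is true.
  14. (y2 | ~y6) — ~y6 is true.
  15. (~y5 | ~y8) — ~y8 is true.
  16. (~y5 | y1) — ~y5 is true.
  17. (~y7 | ~y8 | y3) — ~y8 is true.
  18. (~y2) — ~y2 is true.
  19. (~y1 | ~y4) — ~y1 is true.
  20. (~y4 | ~y2) — ~y2 is true.
  21. (~y7 | y5 | ~y1) — ~y7 is true.
  22. (y3 | ~y2 | ~y8) — ~y8 is true.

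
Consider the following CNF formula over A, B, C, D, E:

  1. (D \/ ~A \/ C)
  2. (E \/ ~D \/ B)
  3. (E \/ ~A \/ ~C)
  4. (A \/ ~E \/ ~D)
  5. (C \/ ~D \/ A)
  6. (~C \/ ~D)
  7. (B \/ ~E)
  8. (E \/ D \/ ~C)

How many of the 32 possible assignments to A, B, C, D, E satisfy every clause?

7

Satisfying assignments:
  A=0 B=0 C=0 D=0 E=0
  A=0 B=1 C=0 D=0 E=0
  A=0 B=1 C=0 D=0 E=1
  A=0 B=1 C=1 D=0 E=1
  A=1 B=1 C=0 D=1 E=0
  A=1 B=1 C=0 D=1 E=1
  A=1 B=1 C=1 D=0 E=1
That's 7 in total.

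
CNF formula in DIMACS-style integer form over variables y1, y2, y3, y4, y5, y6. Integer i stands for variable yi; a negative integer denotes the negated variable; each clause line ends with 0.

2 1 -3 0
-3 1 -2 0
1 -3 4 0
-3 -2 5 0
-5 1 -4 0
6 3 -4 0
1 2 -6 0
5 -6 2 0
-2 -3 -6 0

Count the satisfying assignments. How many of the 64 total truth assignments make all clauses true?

25

Case analysis on y2 and y3:
  y2=1, y3=1: remaining (y1,y4,y5,y6) ∈ {(1,0,1,0); (1,1,1,0)} — 2.
  y2=1, y3=0: 11 of the 16 assignments to (y1,y4,y5,y6) work.
  y2=0, y3=1: y4 free; 3 ways for (y1,y5,y6) × 2^1 = 6.
  y2=0, y3=0: 6 of the 16 assignments to (y1,y4,y5,y6) work.
Total: 2 + 11 + 6 + 6 = 25.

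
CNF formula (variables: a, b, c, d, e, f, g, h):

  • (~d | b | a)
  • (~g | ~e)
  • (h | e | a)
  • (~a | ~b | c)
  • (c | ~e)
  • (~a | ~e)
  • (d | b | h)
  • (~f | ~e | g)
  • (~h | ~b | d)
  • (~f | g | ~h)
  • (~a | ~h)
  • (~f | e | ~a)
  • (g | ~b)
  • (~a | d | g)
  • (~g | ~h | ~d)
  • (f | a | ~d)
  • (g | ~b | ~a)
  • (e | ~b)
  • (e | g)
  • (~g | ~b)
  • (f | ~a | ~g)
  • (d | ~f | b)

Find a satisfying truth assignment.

c occurs only positively in the remaining clauses — set c = True.
Branch on a: take a = False.
Set b = False and propagate.
  then d is forced to False.
  then h is forced to True.
  then f is forced to False.
Try e = True.
  then g is forced to False.

a=False, b=False, c=True, d=False, e=True, f=False, g=False, h=True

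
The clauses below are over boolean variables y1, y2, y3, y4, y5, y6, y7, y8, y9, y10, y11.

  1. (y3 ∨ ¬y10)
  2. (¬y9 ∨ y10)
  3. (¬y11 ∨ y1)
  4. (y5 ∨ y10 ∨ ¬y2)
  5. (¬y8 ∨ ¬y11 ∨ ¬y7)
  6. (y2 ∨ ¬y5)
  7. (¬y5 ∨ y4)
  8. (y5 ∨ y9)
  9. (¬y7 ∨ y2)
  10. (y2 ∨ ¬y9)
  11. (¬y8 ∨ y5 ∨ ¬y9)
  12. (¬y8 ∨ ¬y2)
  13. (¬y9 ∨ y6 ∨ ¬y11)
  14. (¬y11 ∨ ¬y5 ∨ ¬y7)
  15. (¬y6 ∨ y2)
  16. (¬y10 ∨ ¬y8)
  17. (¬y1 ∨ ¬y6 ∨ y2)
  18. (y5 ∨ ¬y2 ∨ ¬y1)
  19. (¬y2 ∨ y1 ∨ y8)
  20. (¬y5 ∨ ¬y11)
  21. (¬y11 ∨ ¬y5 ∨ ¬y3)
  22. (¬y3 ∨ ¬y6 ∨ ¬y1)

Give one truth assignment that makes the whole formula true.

Pure literal: y4 appears only positively; assign y4 = True.
y7 occurs only negated in the remaining clauses — set y7 = False.
Set y1 = True and propagate.
For the remaining variables, y2 = True, y3 = True, y5 = True, y6 = False, y8 = False, y9 = False, y10 = True, y11 = False works.
Every clause has at least one true literal under this assignment.

y1 = T, y2 = T, y3 = T, y4 = T, y5 = T, y6 = F, y7 = F, y8 = F, y9 = F, y10 = T, y11 = F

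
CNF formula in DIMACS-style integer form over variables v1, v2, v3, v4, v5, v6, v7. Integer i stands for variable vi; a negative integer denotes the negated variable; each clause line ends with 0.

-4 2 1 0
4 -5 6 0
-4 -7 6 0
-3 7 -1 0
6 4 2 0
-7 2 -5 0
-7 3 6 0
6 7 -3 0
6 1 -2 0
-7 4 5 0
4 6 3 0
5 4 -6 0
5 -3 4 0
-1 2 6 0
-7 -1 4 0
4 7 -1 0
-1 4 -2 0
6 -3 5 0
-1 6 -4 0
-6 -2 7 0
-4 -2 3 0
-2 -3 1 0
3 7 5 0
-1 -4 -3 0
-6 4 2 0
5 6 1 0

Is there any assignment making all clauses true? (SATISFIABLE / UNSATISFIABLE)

SATISFIABLE

Try v1 = True.
Branch on v2: take v2 = False.
  then v6 is forced to True.
  then v4 is forced to True.
  then v3 is forced to False.
For the remaining variables, v5 = False, v7 = True works.
So v1=1, v2=0, v3=0, v4=1, v5=0, v6=1, v7=1 is a satisfying assignment.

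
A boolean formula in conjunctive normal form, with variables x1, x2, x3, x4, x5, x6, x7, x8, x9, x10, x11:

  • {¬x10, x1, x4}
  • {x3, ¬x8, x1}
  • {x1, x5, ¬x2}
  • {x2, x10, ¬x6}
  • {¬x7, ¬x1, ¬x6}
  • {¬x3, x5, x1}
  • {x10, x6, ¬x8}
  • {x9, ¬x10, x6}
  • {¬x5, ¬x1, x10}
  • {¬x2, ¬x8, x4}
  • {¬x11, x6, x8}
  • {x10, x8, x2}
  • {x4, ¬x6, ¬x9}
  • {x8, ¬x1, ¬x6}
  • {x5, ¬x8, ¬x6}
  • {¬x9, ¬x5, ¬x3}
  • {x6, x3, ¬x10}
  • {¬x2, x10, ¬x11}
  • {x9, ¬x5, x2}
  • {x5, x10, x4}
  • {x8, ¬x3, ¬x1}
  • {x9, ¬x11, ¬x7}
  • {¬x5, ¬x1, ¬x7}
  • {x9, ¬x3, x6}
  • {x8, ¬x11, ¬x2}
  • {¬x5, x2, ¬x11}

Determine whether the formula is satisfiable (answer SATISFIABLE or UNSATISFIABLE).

x4 occurs only positively in the remaining clauses — set x4 = True.
Pure literal: x11 appears only negated; assign x11 = False.
Branch on x1: take x1 = False.
The remaining clauses are satisfied by x2 = True, x3 = False, x5 = True, x6 = False, x7 = True, x8 = False, x9 = False, x10 = False.
So x1=F, x2=T, x3=F, x4=T, x5=T, x6=F, x7=T, x8=F, x9=F, x10=F, x11=F is a satisfying assignment.

SATISFIABLE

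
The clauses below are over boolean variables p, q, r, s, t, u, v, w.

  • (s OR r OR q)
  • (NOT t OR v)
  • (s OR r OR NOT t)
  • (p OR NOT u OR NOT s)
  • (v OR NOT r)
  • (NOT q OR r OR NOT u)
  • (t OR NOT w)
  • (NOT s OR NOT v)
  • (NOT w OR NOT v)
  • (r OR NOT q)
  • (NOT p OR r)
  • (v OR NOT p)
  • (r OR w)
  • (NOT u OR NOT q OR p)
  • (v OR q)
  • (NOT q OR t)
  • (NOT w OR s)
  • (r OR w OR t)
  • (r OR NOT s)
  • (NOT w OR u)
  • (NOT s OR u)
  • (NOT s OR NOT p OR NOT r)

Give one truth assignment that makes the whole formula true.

p=True, q=False, r=True, s=False, t=False, u=False, v=True, w=False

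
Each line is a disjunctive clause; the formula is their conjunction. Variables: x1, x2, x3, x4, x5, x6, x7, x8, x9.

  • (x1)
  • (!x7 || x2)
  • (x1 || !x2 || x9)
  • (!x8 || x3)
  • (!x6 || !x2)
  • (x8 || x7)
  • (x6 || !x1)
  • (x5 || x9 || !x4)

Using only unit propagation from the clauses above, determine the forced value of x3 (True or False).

True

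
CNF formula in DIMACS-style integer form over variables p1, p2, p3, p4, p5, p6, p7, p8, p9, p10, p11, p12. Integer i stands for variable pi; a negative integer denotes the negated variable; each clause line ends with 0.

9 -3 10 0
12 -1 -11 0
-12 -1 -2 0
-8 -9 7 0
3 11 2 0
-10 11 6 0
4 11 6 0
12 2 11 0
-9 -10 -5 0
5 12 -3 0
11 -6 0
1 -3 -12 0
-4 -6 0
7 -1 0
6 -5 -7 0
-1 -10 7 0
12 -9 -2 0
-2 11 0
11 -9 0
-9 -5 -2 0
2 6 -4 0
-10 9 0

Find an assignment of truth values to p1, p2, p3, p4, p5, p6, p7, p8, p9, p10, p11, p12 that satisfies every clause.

p1=0, p2=1, p3=0, p4=0, p5=0, p6=1, p7=0, p8=1, p9=0, p10=0, p11=1, p12=1

Check each clause:
  1. (NOT p3 OR p10 OR p9) — NOT p3 is true.
  2. (NOT p1 OR p12 OR NOT p11) — p12 is true.
  3. (NOT p12 OR NOT p2 OR NOT p1) — NOT p1 is true.
  4. (NOT p9 OR p7 OR NOT p8) — NOT p9 is true.
  5. (p3 OR p11 OR p2) — p11 is true.
  6. (NOT p10 OR p11 OR p6) — p11 is true.
  7. (p4 OR p11 OR p6) — p11 is true.
  8. (p12 OR p2 OR p11) — p2 is true.
  9. (NOT p10 OR NOT p5 OR NOT p9) — NOT p5 is true.
  10. (p12 OR p5 OR NOT p3) — p12 is true.
  11. (p11 OR NOT p6) — p11 is true.
  12. (p1 OR NOT p3 OR NOT p12) — NOT p3 is true.
  13. (NOT p4 OR NOT p6) — NOT p4 is true.
  14. (p7 OR NOT p1) — NOT p1 is true.
  15. (NOT p5 OR NOT p7 OR p6) — NOT p7 is true.
  16. (NOT p10 OR p7 OR NOT p1) — NOT p1 is true.
  17. (NOT p2 OR p12 OR NOT p9) — p12 is true.
  18. (p11 OR NOT p2) — p11 is true.
  19. (p11 OR NOT p9) — p11 is true.
  20. (NOT p5 OR NOT p9 OR NOT p2) — NOT p5 is true.
  21. (p2 OR NOT p4 OR p6) — p2 is true.
  22. (NOT p10 OR p9) — NOT p10 is true.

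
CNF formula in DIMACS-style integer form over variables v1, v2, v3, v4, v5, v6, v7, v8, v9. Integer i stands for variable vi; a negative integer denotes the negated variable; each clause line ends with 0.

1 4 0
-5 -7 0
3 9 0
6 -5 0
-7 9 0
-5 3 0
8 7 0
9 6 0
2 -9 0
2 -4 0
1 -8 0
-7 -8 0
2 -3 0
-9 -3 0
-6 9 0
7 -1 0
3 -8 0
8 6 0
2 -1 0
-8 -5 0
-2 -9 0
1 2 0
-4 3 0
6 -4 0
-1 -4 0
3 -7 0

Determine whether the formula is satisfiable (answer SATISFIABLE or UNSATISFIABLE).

UNSATISFIABLE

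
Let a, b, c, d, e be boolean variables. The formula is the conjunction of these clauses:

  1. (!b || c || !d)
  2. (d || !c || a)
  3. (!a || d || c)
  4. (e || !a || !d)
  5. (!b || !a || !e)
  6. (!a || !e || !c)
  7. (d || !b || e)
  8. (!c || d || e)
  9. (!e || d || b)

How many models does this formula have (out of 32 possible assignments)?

9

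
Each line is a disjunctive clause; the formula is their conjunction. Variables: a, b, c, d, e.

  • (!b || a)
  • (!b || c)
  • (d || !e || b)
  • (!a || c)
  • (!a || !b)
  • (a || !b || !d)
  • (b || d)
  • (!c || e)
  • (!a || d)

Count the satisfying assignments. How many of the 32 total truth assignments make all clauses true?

The models are:
  a=F b=F c=F d=T e=F
  a=F b=F c=F d=T e=T
  a=F b=F c=T d=T e=T
  a=T b=F c=T d=T e=T
That's 4 in total.

4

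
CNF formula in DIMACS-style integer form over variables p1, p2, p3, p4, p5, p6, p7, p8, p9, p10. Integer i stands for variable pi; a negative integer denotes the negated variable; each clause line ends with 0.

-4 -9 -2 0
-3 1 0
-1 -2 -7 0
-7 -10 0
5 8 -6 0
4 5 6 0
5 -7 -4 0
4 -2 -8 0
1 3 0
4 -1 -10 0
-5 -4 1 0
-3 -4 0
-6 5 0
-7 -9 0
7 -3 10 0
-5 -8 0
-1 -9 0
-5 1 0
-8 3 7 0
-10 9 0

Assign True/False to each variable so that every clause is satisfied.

p2 occurs only negated in the remaining clauses — set p2 = False.
Try p1 = True.
  then p9 is forced to False.
  then p10 is forced to False.
For the remaining variables, p3 = False, p4 = False, p5 = True, p6 = False, p7 = False, p8 = False works.
Every clause has at least one true literal under this assignment.

p1=1  p2=0  p3=0  p4=0  p5=1  p6=0  p7=0  p8=0  p9=0  p10=0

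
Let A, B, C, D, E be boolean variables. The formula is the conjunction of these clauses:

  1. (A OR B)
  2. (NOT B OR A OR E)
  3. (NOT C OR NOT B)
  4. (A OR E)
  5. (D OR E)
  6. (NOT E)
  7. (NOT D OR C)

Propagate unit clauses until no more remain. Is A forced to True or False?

(NOT E) stands alone — E = False.
(E OR A): since E = False, the clause reduces to (A). A = True.

True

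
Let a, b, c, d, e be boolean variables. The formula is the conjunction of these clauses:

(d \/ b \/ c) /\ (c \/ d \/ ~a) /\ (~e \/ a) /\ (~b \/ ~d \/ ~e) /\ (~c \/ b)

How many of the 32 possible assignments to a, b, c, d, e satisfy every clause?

11

Split on b, then c.
  b=1, c=1: 5 of the 8 assignments to (a,d,e) work.
  b=1, c=0: remaining (a,d,e) ∈ {(0,0,0); (0,1,0); (1,1,0)} — 3.
  b=0, c=1: a clause becomes empty — 0.
  b=0, c=0: remaining (a,d,e) ∈ {(0,1,0); (1,1,0); (1,1,1)} — 3.
Total: 5 + 3 + 0 + 3 = 11.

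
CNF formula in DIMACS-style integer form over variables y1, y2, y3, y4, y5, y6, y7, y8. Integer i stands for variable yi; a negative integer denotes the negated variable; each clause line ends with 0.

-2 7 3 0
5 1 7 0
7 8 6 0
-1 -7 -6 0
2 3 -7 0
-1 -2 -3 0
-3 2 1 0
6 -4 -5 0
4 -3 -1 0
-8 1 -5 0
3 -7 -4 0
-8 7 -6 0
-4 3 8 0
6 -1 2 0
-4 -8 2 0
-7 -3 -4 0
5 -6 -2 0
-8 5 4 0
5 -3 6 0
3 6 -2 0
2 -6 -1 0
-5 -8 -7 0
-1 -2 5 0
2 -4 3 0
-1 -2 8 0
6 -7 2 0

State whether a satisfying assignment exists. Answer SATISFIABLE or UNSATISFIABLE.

SATISFIABLE

Set y1 = False and propagate.
Try y2 = True.
Branch on y3: take y3 = True.
For the remaining variables, y4 = False, y5 = True, y6 = True, y7 = False, y8 = False works.
Every clause has at least one true literal under this assignment.
So y1 = 0, y2 = 1, y3 = 1, y4 = 0, y5 = 1, y6 = 1, y7 = 0, y8 = 0 is a satisfying assignment.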